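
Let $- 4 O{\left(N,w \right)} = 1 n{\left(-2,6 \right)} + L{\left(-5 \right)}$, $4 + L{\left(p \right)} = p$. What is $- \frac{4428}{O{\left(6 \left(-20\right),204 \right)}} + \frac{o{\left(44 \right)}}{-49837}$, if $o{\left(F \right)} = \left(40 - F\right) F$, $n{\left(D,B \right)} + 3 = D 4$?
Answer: $- \frac{220677356}{249185} \approx -885.6$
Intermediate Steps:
$n{\left(D,B \right)} = -3 + 4 D$ ($n{\left(D,B \right)} = -3 + D 4 = -3 + 4 D$)
$L{\left(p \right)} = -4 + p$
$O{\left(N,w \right)} = 5$ ($O{\left(N,w \right)} = - \frac{1 \left(-3 + 4 \left(-2\right)\right) - 9}{4} = - \frac{1 \left(-3 - 8\right) - 9}{4} = - \frac{1 \left(-11\right) - 9}{4} = - \frac{-11 - 9}{4} = \left(- \frac{1}{4}\right) \left(-20\right) = 5$)
$o{\left(F \right)} = F \left(40 - F\right)$
$- \frac{4428}{O{\left(6 \left(-20\right),204 \right)}} + \frac{o{\left(44 \right)}}{-49837} = - \frac{4428}{5} + \frac{44 \left(40 - 44\right)}{-49837} = \left(-4428\right) \frac{1}{5} + 44 \left(40 - 44\right) \left(- \frac{1}{49837}\right) = - \frac{4428}{5} + 44 \left(-4\right) \left(- \frac{1}{49837}\right) = - \frac{4428}{5} - - \frac{176}{49837} = - \frac{4428}{5} + \frac{176}{49837} = - \frac{220677356}{249185}$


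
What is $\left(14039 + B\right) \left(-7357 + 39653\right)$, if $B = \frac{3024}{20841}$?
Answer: $\frac{3149826974536}{6947} \approx 4.5341 \cdot 10^{8}$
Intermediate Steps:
$B = \frac{1008}{6947}$ ($B = 3024 \cdot \frac{1}{20841} = \frac{1008}{6947} \approx 0.1451$)
$\left(14039 + B\right) \left(-7357 + 39653\right) = \left(14039 + \frac{1008}{6947}\right) \left(-7357 + 39653\right) = \frac{97529941}{6947} \cdot 32296 = \frac{3149826974536}{6947}$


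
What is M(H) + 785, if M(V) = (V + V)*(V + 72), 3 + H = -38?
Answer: -1757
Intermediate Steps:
H = -41 (H = -3 - 38 = -41)
M(V) = 2*V*(72 + V) (M(V) = (2*V)*(72 + V) = 2*V*(72 + V))
M(H) + 785 = 2*(-41)*(72 - 41) + 785 = 2*(-41)*31 + 785 = -2542 + 785 = -1757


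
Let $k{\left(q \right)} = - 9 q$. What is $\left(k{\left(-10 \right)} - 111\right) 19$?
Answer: $-399$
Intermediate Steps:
$\left(k{\left(-10 \right)} - 111\right) 19 = \left(\left(-9\right) \left(-10\right) - 111\right) 19 = \left(90 - 111\right) 19 = \left(-21\right) 19 = -399$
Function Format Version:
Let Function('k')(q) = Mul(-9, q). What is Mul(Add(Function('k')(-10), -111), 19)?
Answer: -399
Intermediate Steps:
Mul(Add(Function('k')(-10), -111), 19) = Mul(Add(Mul(-9, -10), -111), 19) = Mul(Add(90, -111), 19) = Mul(-21, 19) = -399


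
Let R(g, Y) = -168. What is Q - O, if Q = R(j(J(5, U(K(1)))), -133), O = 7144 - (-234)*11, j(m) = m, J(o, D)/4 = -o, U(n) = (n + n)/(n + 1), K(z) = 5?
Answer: -9886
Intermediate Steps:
U(n) = 2*n/(1 + n) (U(n) = (2*n)/(1 + n) = 2*n/(1 + n))
J(o, D) = -4*o (J(o, D) = 4*(-o) = -4*o)
O = 9718 (O = 7144 - 1*(-2574) = 7144 + 2574 = 9718)
Q = -168
Q - O = -168 - 1*9718 = -168 - 9718 = -9886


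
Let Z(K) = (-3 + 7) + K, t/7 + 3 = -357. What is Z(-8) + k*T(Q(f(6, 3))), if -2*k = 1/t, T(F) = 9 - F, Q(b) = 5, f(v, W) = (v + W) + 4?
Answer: -5039/1260 ≈ -3.9992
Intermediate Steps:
f(v, W) = 4 + W + v (f(v, W) = (W + v) + 4 = 4 + W + v)
t = -2520 (t = -21 + 7*(-357) = -21 - 2499 = -2520)
Z(K) = 4 + K
k = 1/5040 (k = -½/(-2520) = -½*(-1/2520) = 1/5040 ≈ 0.00019841)
Z(-8) + k*T(Q(f(6, 3))) = (4 - 8) + (9 - 1*5)/5040 = -4 + (9 - 5)/5040 = -4 + (1/5040)*4 = -4 + 1/1260 = -5039/1260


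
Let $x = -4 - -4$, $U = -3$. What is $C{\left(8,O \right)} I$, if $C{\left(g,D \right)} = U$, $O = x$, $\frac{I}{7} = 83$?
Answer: $-1743$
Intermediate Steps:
$I = 581$ ($I = 7 \cdot 83 = 581$)
$x = 0$ ($x = -4 + 4 = 0$)
$O = 0$
$C{\left(g,D \right)} = -3$
$C{\left(8,O \right)} I = \left(-3\right) 581 = -1743$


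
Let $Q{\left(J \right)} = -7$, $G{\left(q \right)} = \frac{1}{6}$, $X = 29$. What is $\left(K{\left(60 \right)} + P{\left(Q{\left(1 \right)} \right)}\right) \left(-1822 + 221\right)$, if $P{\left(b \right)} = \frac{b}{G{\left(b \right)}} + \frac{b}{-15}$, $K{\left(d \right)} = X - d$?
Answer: $\frac{1741888}{15} \approx 1.1613 \cdot 10^{5}$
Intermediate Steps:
$K{\left(d \right)} = 29 - d$
$G{\left(q \right)} = \frac{1}{6}$
$P{\left(b \right)} = \frac{89 b}{15}$ ($P{\left(b \right)} = b \frac{1}{\frac{1}{6}} + \frac{b}{-15} = b 6 + b \left(- \frac{1}{15}\right) = 6 b - \frac{b}{15} = \frac{89 b}{15}$)
$\left(K{\left(60 \right)} + P{\left(Q{\left(1 \right)} \right)}\right) \left(-1822 + 221\right) = \left(\left(29 - 60\right) + \frac{89}{15} \left(-7\right)\right) \left(-1822 + 221\right) = \left(\left(29 - 60\right) - \frac{623}{15}\right) \left(-1601\right) = \left(-31 - \frac{623}{15}\right) \left(-1601\right) = \left(- \frac{1088}{15}\right) \left(-1601\right) = \frac{1741888}{15}$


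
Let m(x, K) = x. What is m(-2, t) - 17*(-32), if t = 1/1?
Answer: 542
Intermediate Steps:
t = 1 (t = 1*1 = 1)
m(-2, t) - 17*(-32) = -2 - 17*(-32) = -2 + 544 = 542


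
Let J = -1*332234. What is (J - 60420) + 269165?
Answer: -123489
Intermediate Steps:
J = -332234
(J - 60420) + 269165 = (-332234 - 60420) + 269165 = -392654 + 269165 = -123489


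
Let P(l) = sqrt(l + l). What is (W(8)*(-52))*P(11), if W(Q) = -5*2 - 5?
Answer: 780*sqrt(22) ≈ 3658.5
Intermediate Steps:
W(Q) = -15 (W(Q) = -10 - 5 = -15)
P(l) = sqrt(2)*sqrt(l) (P(l) = sqrt(2*l) = sqrt(2)*sqrt(l))
(W(8)*(-52))*P(11) = (-15*(-52))*(sqrt(2)*sqrt(11)) = 780*sqrt(22)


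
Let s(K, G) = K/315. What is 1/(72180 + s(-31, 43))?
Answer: 315/22736669 ≈ 1.3854e-5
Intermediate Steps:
s(K, G) = K/315 (s(K, G) = K*(1/315) = K/315)
1/(72180 + s(-31, 43)) = 1/(72180 + (1/315)*(-31)) = 1/(72180 - 31/315) = 1/(22736669/315) = 315/22736669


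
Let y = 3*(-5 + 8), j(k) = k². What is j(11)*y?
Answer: 1089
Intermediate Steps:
y = 9 (y = 3*3 = 9)
j(11)*y = 11²*9 = 121*9 = 1089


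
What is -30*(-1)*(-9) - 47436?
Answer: -47706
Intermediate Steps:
-30*(-1)*(-9) - 47436 = 30*(-9) - 47436 = -270 - 47436 = -47706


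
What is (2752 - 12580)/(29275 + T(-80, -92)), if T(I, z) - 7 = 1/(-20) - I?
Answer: -196560/587239 ≈ -0.33472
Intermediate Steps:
T(I, z) = 139/20 - I (T(I, z) = 7 + (1/(-20) - I) = 7 + (-1/20 - I) = 139/20 - I)
(2752 - 12580)/(29275 + T(-80, -92)) = (2752 - 12580)/(29275 + (139/20 - 1*(-80))) = -9828/(29275 + (139/20 + 80)) = -9828/(29275 + 1739/20) = -9828/587239/20 = -9828*20/587239 = -196560/587239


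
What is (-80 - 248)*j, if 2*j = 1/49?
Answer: -164/49 ≈ -3.3469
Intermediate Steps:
j = 1/98 (j = (1/2)/49 = (1/2)*(1/49) = 1/98 ≈ 0.010204)
(-80 - 248)*j = (-80 - 248)*(1/98) = -328*1/98 = -164/49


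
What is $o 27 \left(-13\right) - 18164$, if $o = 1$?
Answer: $-18515$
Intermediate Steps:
$o 27 \left(-13\right) - 18164 = 1 \cdot 27 \left(-13\right) - 18164 = 27 \left(-13\right) - 18164 = -351 - 18164 = -18515$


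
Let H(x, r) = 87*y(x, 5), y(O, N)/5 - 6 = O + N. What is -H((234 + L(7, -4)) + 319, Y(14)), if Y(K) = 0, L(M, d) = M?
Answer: -248385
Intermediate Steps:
y(O, N) = 30 + 5*N + 5*O (y(O, N) = 30 + 5*(O + N) = 30 + 5*(N + O) = 30 + (5*N + 5*O) = 30 + 5*N + 5*O)
H(x, r) = 4785 + 435*x (H(x, r) = 87*(30 + 5*5 + 5*x) = 87*(30 + 25 + 5*x) = 87*(55 + 5*x) = 4785 + 435*x)
-H((234 + L(7, -4)) + 319, Y(14)) = -(4785 + 435*((234 + 7) + 319)) = -(4785 + 435*(241 + 319)) = -(4785 + 435*560) = -(4785 + 243600) = -1*248385 = -248385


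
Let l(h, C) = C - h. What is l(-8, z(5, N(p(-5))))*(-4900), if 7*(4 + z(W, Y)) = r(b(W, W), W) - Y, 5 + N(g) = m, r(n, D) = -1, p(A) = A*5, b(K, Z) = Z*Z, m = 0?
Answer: -22400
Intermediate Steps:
b(K, Z) = Z²
p(A) = 5*A
N(g) = -5 (N(g) = -5 + 0 = -5)
z(W, Y) = -29/7 - Y/7 (z(W, Y) = -4 + (-1 - Y)/7 = -4 + (-⅐ - Y/7) = -29/7 - Y/7)
l(-8, z(5, N(p(-5))))*(-4900) = ((-29/7 - ⅐*(-5)) - 1*(-8))*(-4900) = ((-29/7 + 5/7) + 8)*(-4900) = (-24/7 + 8)*(-4900) = (32/7)*(-4900) = -22400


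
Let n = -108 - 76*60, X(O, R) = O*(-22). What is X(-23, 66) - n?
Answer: 5174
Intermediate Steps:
X(O, R) = -22*O
n = -4668 (n = -108 - 4560 = -4668)
X(-23, 66) - n = -22*(-23) - 1*(-4668) = 506 + 4668 = 5174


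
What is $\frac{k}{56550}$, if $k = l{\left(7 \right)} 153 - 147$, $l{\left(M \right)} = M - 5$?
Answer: $\frac{53}{18850} \approx 0.0028117$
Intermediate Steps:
$l{\left(M \right)} = -5 + M$
$k = 159$ ($k = \left(-5 + 7\right) 153 - 147 = 2 \cdot 153 - 147 = 306 - 147 = 159$)
$\frac{k}{56550} = \frac{159}{56550} = 159 \cdot \frac{1}{56550} = \frac{53}{18850}$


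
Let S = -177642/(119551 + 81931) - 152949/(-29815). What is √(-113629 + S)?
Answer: I*√1025073696915300636890515/3003592915 ≈ 337.08*I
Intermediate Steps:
S = 12760037094/3003592915 (S = -177642/201482 - 152949*(-1/29815) = -177642*1/201482 + 152949/29815 = -88821/100741 + 152949/29815 = 12760037094/3003592915 ≈ 4.2483)
√(-113629 + S) = √(-113629 + 12760037094/3003592915) = √(-341282499301441/3003592915) = I*√1025073696915300636890515/3003592915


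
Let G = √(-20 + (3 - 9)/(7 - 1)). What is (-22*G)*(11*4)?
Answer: -968*I*√21 ≈ -4435.9*I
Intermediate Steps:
G = I*√21 (G = √(-20 - 6/6) = √(-20 - 6*⅙) = √(-20 - 1) = √(-21) = I*√21 ≈ 4.5826*I)
(-22*G)*(11*4) = (-22*I*√21)*(11*4) = -22*I*√21*44 = -968*I*√21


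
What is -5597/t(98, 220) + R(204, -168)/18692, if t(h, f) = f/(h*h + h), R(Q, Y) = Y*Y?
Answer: -11534187861/46730 ≈ -2.4683e+5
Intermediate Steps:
R(Q, Y) = Y²
t(h, f) = f/(h + h²) (t(h, f) = f/(h² + h) = f/(h + h²))
-5597/t(98, 220) + R(204, -168)/18692 = -5597/(220/(98*(1 + 98))) + (-168)²/18692 = -5597/(220*(1/98)/99) + 28224*(1/18692) = -5597/(220*(1/98)*(1/99)) + 7056/4673 = -5597/10/441 + 7056/4673 = -5597*441/10 + 7056/4673 = -2468277/10 + 7056/4673 = -11534187861/46730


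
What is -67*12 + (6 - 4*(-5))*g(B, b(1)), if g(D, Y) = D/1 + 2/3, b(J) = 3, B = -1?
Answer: -2438/3 ≈ -812.67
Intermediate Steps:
g(D, Y) = ⅔ + D (g(D, Y) = D*1 + 2*(⅓) = D + ⅔ = ⅔ + D)
-67*12 + (6 - 4*(-5))*g(B, b(1)) = -67*12 + (6 - 4*(-5))*(⅔ - 1) = -804 + (6 + 20)*(-⅓) = -804 + 26*(-⅓) = -804 - 26/3 = -2438/3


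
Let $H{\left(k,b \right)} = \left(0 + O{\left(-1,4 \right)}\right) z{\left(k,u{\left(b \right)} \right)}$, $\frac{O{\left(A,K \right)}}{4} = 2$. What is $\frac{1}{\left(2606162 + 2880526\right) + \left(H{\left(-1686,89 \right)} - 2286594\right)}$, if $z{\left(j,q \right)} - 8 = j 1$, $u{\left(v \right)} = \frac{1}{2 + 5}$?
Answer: $\frac{1}{3186670} \approx 3.1381 \cdot 10^{-7}$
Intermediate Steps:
$O{\left(A,K \right)} = 8$ ($O{\left(A,K \right)} = 4 \cdot 2 = 8$)
$u{\left(v \right)} = \frac{1}{7}$
$z{\left(j,q \right)} = 8 + j$ ($z{\left(j,q \right)} = 8 + j 1 = 8 + j$)
$H{\left(k,b \right)} = 64 + 8 k$ ($H{\left(k,b \right)} = \left(0 + 8\right) \left(8 + k\right) = 8 \left(8 + k\right) = 64 + 8 k$)
$\frac{1}{\left(2606162 + 2880526\right) + \left(H{\left(-1686,89 \right)} - 2286594\right)} = \frac{1}{\left(2606162 + 2880526\right) + \left(\left(64 + 8 \left(-1686\right)\right) - 2286594\right)} = \frac{1}{5486688 + \left(\left(64 - 13488\right) - 2286594\right)} = \frac{1}{5486688 - 2300018} = \frac{1}{3186670}$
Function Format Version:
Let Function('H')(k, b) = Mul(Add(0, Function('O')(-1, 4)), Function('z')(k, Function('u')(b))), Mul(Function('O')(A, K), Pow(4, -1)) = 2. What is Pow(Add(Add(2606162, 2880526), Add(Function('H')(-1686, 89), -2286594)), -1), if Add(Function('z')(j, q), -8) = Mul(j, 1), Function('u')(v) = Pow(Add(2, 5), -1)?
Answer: Rational(1, 3186670) ≈ 3.1381e-7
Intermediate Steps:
Function('O')(A, K) = 8 (Function('O')(A, K) = Mul(4, 2) = 8)
Function('u')(v) = Rational(1, 7) (Function('u')(v) = Pow(7, -1) = Rational(1, 7))
Function('z')(j, q) = Add(8, j) (Function('z')(j, q) = Add(8, Mul(j, 1)) = Add(8, j))
Function('H')(k, b) = Add(64, Mul(8, k)) (Function('H')(k, b) = Mul(Add(0, 8), Add(8, k)) = Mul(8, Add(8, k)) = Add(64, Mul(8, k)))
Pow(Add(Add(2606162, 2880526), Add(Function('H')(-1686, 89), -2286594)), -1) = Pow(Add(Add(2606162, 2880526), Add(Add(64, Mul(8, -1686)), -2286594)), -1) = Pow(Add(5486688, Add(Add(64, -13488), -2286594)), -1) = Pow(Add(5486688, Add(-13424, -2286594)), -1) = Pow(Add(5486688, -2300018), -1) = Pow(3186670, -1) = Rational(1, 3186670)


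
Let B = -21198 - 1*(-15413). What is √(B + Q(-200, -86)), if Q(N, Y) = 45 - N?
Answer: 2*I*√1385 ≈ 74.431*I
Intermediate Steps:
B = -5785 (B = -21198 + 15413 = -5785)
√(B + Q(-200, -86)) = √(-5785 + (45 - 1*(-200))) = √(-5785 + (45 + 200)) = √(-5785 + 245) = √(-5540) = 2*I*√1385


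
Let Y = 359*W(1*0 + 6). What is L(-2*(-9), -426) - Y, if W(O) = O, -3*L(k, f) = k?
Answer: -2160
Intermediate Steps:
L(k, f) = -k/3
Y = 2154 (Y = 359*(1*0 + 6) = 359*(0 + 6) = 359*6 = 2154)
L(-2*(-9), -426) - Y = -(-2)*(-9)/3 - 1*2154 = -⅓*18 - 2154 = -6 - 2154 = -2160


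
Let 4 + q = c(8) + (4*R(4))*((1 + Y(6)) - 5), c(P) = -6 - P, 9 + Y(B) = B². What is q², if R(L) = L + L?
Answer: 515524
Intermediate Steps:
R(L) = 2*L
Y(B) = -9 + B²
q = 718 (q = -4 + ((-6 - 1*8) + (4*(2*4))*((1 + (-9 + 6²)) - 5)) = -4 + ((-6 - 8) + (4*8)*((1 + (-9 + 36)) - 5)) = -4 + (-14 + 32*((1 + 27) - 5)) = -4 + (-14 + 32*(28 - 5)) = -4 + (-14 + 32*23) = -4 + (-14 + 736) = -4 + 722 = 718)
q² = 718² = 515524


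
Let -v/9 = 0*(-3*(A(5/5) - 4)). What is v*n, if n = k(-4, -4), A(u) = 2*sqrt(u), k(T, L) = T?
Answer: 0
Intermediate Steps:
n = -4
v = 0 (v = -0*(-3*(2*sqrt(5/5) - 4)) = -0*(-3*(2*sqrt(5*(1/5)) - 4)) = -0*(-3*(2*sqrt(1) - 4)) = -0*(-3*(2*1 - 4)) = -0*(-3*(2 - 4)) = -0*(-3*(-2)) = -0*6 = -9*0 = 0)
v*n = 0*(-4) = 0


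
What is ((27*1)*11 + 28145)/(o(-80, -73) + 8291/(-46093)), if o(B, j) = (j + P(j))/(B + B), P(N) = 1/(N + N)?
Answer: 30624425196160/297627527 ≈ 1.0290e+5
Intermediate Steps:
P(N) = 1/(2*N)
o(B, j) = (j + 1/(2*j))/(2*B) (o(B, j) = (j + 1/(2*j))/(B + B) = (j + 1/(2*j))/((2*B)) = (j + 1/(2*j))*(1/(2*B)) = (j + 1/(2*j))/(2*B))
((27*1)*11 + 28145)/(o(-80, -73) + 8291/(-46093)) = ((27*1)*11 + 28145)/((¼)*(1 + 2*(-73)²)/(-80*(-73)) + 8291/(-46093)) = (27*11 + 28145)/((¼)*(-1/80)*(-1/73)*(1 + 2*5329) + 8291*(-1/46093)) = (297 + 28145)/((¼)*(-1/80)*(-1/73)*(1 + 10658) - 8291/46093) = 28442/((¼)*(-1/80)*(-1/73)*10659 - 8291/46093) = 28442/(10659/23360 - 8291/46093) = 28442/(297627527/1076732480) = 28442*(1076732480/297627527) = 30624425196160/297627527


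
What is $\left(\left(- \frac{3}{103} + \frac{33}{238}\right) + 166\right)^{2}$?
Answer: $\frac{16581257296081}{600936196} \approx 27592.0$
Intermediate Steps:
$\left(\left(- \frac{3}{103} + \frac{33}{238}\right) + 166\right)^{2} = \left(\frac{2685}{24514} + 166\right)^{2} = \left(\frac{4072009}{24514}\right)^{2} = \frac{16581257296081}{600936196}$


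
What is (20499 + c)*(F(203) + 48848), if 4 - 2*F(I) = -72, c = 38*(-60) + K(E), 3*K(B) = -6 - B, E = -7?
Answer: 2672010988/3 ≈ 8.9067e+8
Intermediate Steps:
K(B) = -2 - B/3 (K(B) = (-6 - B)/3 = -2 - B/3)
c = -6839/3 (c = 38*(-60) + (-2 - ⅓*(-7)) = -2280 + (-2 + 7/3) = -2280 + ⅓ = -6839/3 ≈ -2279.7)
F(I) = 38 (F(I) = 2 - ½*(-72) = 2 + 36 = 38)
(20499 + c)*(F(203) + 48848) = (20499 - 6839/3)*(38 + 48848) = (54658/3)*48886 = 2672010988/3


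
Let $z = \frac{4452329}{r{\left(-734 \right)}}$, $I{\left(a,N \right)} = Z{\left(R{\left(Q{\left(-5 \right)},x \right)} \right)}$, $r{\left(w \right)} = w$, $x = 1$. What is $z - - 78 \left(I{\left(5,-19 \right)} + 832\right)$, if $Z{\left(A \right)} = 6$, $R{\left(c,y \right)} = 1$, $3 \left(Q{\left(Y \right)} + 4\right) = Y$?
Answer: $\frac{43524847}{734} \approx 59298.0$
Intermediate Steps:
$Q{\left(Y \right)} = -4 + \frac{Y}{3}$
$I{\left(a,N \right)} = 6$
$z = - \frac{4452329}{734}$ ($z = \frac{4452329}{-734} = 4452329 \left(- \frac{1}{734}\right) = - \frac{4452329}{734} \approx -6065.8$)
$z - - 78 \left(I{\left(5,-19 \right)} + 832\right) = - \frac{4452329}{734} - - 78 \left(6 + 832\right) = - \frac{4452329}{734} - \left(-78\right) 838 = - \frac{4452329}{734} - -65364 = - \frac{4452329}{734} + 65364 = \frac{43524847}{734}$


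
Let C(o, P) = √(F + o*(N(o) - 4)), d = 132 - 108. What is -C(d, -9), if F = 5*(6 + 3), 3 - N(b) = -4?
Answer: -3*√13 ≈ -10.817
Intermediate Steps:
N(b) = 7 (N(b) = 3 - 1*(-4) = 3 + 4 = 7)
F = 45 (F = 5*9 = 45)
d = 24
C(o, P) = √(45 + 3*o) (C(o, P) = √(45 + o*(7 - 4)) = √(45 + o*3) = √(45 + 3*o))
-C(d, -9) = -√(45 + 3*24) = -√(45 + 72) = -√117 = -3*√13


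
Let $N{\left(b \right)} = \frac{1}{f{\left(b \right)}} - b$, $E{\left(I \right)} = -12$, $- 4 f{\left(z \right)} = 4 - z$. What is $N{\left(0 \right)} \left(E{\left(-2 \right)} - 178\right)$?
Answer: $190$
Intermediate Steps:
$f{\left(z \right)} = -1 + \frac{z}{4}$ ($f{\left(z \right)} = - \frac{4 - z}{4} = -1 + \frac{z}{4}$)
$N{\left(b \right)} = \frac{1}{-1 + \frac{b}{4}} - b$
$N{\left(0 \right)} \left(E{\left(-2 \right)} - 178\right) = \frac{4 - 0 \left(-4 + 0\right)}{-4 + 0} \left(-12 - 178\right) = \frac{4 - 0 \left(-4\right)}{-4} \left(-190\right) = - \frac{4 + 0}{4} \left(-190\right) = \left(- \frac{1}{4}\right) 4 \left(-190\right) = \left(-1\right) \left(-190\right) = 190$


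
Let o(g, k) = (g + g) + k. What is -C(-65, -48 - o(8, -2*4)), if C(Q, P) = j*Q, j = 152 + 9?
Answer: 10465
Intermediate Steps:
o(g, k) = k + 2*g (o(g, k) = 2*g + k = k + 2*g)
j = 161
C(Q, P) = 161*Q
-C(-65, -48 - o(8, -2*4)) = -161*(-65) = -1*(-10465) = 10465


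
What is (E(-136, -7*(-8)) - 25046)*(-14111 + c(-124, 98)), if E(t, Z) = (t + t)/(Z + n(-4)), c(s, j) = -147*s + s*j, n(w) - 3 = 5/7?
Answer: 42067772810/209 ≈ 2.0128e+8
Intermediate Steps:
n(w) = 26/7 (n(w) = 3 + 5/7 = 26/7)
c(s, j) = -147*s + j*s
E(t, Z) = 2*t/(26/7 + Z) (E(t, Z) = (t + t)/(Z + 26/7) = (2*t)/(26/7 + Z) = 2*t/(26/7 + Z))
(E(-136, -7*(-8)) - 25046)*(-14111 + c(-124, 98)) = (14*(-136)/(26 + 7*(-7*(-8))) - 25046)*(-14111 - 124*(-147 + 98)) = (14*(-136)/(26 + 7*56) - 25046)*(-14111 - 124*(-49)) = (14*(-136)/(26 + 392) - 25046)*(-14111 + 6076) = (14*(-136)/418 - 25046)*(-8035) = (14*(-136)*(1/418) - 25046)*(-8035) = (-952/209 - 25046)*(-8035) = -5235566/209*(-8035) = 42067772810/209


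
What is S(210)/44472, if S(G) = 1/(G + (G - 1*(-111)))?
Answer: 1/23614632 ≈ 4.2347e-8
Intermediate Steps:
S(G) = 1/(111 + 2*G) (S(G) = 1/(G + (G + 111)) = 1/(G + (111 + G)) = 1/(111 + 2*G))
S(210)/44472 = 1/((111 + 2*210)*44472) = (1/44472)/(111 + 420) = (1/44472)/531 = (1/531)*(1/44472) = 1/23614632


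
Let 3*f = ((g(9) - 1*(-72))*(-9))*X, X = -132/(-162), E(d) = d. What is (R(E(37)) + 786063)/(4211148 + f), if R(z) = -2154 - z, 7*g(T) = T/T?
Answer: 24691968/132645607 ≈ 0.18615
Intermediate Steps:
g(T) = 1/7 (g(T) = (T/T)/7 = (1/7)*1 = 1/7)
X = 22/27 (X = -132*(-1/162) = 22/27 ≈ 0.81481)
f = -11110/63 (f = (((1/7 - 1*(-72))*(-9))*(22/27))/3 = (((1/7 + 72)*(-9))*(22/27))/3 = (((505/7)*(-9))*(22/27))/3 = (-4545/7*22/27)/3 = (1/3)*(-11110/21) = -11110/63 ≈ -176.35)
(R(E(37)) + 786063)/(4211148 + f) = ((-2154 - 1*37) + 786063)/(4211148 - 11110/63) = ((-2154 - 37) + 786063)/(265291214/63) = (-2191 + 786063)*(63/265291214) = 783872*(63/265291214) = 24691968/132645607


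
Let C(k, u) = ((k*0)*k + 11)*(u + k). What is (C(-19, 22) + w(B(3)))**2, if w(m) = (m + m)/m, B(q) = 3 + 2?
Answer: 1225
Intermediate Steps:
B(q) = 5
w(m) = 2 (w(m) = (2*m)/m = 2)
C(k, u) = 11*k + 11*u (C(k, u) = (0*k + 11)*(k + u) = (0 + 11)*(k + u) = 11*(k + u) = 11*k + 11*u)
(C(-19, 22) + w(B(3)))**2 = ((11*(-19) + 11*22) + 2)**2 = ((-209 + 242) + 2)**2 = (33 + 2)**2 = 35**2 = 1225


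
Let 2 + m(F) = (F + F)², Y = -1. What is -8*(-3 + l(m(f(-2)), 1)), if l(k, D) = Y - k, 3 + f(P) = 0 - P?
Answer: 48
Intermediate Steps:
f(P) = -3 - P (f(P) = -3 + (0 - P) = -3 - P)
m(F) = -2 + 4*F² (m(F) = -2 + (F + F)² = -2 + (2*F)² = -2 + 4*F²)
l(k, D) = -1 - k
-8*(-3 + l(m(f(-2)), 1)) = -8*(-3 + (-1 - (-2 + 4*(-3 - 1*(-2))²))) = -8*(-3 + (-1 - (-2 + 4*(-3 + 2)²))) = -8*(-3 + (-1 - (-2 + 4*(-1)²))) = -8*(-3 + (-1 - (-2 + 4*1))) = -8*(-3 + (-1 - (-2 + 4))) = -8*(-3 + (-1 - 1*2)) = -8*(-3 + (-1 - 2)) = -8*(-3 - 3) = -8*(-6) = 48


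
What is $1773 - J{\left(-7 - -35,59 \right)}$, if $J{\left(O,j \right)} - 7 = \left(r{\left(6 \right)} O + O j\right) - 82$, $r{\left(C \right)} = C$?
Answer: $28$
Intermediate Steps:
$J{\left(O,j \right)} = -75 + 6 O + O j$ ($J{\left(O,j \right)} = 7 - \left(82 - 6 O - O j\right) = 7 + \left(-82 + 6 O + O j\right) = -75 + 6 O + O j$)
$1773 - J{\left(-7 - -35,59 \right)} = 1773 - \left(-75 + 6 \left(-7 - -35\right) + \left(-7 - -35\right) 59\right) = 1773 - \left(-75 + 6 \left(-7 + 35\right) + \left(-7 + 35\right) 59\right) = 1773 - \left(-75 + 6 \cdot 28 + 28 \cdot 59\right) = 1773 - \left(-75 + 168 + 1652\right) = 1773 - 1745 = 28$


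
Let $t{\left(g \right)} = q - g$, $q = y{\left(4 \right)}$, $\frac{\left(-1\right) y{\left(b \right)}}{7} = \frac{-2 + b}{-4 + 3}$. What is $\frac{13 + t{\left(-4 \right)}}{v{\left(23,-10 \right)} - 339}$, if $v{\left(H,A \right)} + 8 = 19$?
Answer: $- \frac{31}{328} \approx -0.094512$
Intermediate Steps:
$v{\left(H,A \right)} = 11$ ($v{\left(H,A \right)} = -8 + 19 = 11$)
$y{\left(b \right)} = -14 + 7 b$ ($y{\left(b \right)} = - 7 \frac{-2 + b}{-4 + 3} = - 7 \frac{-2 + b}{-1} = - 7 \left(-2 + b\right) \left(-1\right) = - 7 \left(2 - b\right) = -14 + 7 b$)
$q = 14$ ($q = -14 + 7 \cdot 4 = -14 + 28 = 14$)
$t{\left(g \right)} = 14 - g$
$\frac{13 + t{\left(-4 \right)}}{v{\left(23,-10 \right)} - 339} = \frac{13 + \left(14 - -4\right)}{11 - 339} = \frac{13 + \left(14 + 4\right)}{-328} = \left(13 + 18\right) \left(- \frac{1}{328}\right) = 31 \left(- \frac{1}{328}\right) = - \frac{31}{328}$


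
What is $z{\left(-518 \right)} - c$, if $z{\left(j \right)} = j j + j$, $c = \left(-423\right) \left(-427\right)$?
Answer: $87185$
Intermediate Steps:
$c = 180621$
$z{\left(j \right)} = j + j^{2}$ ($z{\left(j \right)} = j^{2} + j = j + j^{2}$)
$z{\left(-518 \right)} - c = - 518 \left(1 - 518\right) - 180621 = \left(-518\right) \left(-517\right) - 180621 = 267806 - 180621 = 87185$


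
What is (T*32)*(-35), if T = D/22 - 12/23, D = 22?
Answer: -12320/23 ≈ -535.65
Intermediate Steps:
T = 11/23 (T = 22/22 - 12/23 = 22*(1/22) - 12*1/23 = 1 - 12/23 = 11/23 ≈ 0.47826)
(T*32)*(-35) = ((11/23)*32)*(-35) = (352/23)*(-35) = -12320/23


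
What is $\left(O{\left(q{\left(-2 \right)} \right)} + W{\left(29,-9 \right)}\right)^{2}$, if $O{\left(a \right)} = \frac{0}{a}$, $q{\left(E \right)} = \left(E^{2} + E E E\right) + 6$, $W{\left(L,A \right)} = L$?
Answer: $841$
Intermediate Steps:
$q{\left(E \right)} = 6 + E^{2} + E^{3}$ ($q{\left(E \right)} = \left(E^{2} + E^{2} E\right) + 6 = \left(E^{2} + E^{3}\right) + 6 = 6 + E^{2} + E^{3}$)
$O{\left(a \right)} = 0$
$\left(O{\left(q{\left(-2 \right)} \right)} + W{\left(29,-9 \right)}\right)^{2} = \left(0 + 29\right)^{2} = 29^{2} = 841$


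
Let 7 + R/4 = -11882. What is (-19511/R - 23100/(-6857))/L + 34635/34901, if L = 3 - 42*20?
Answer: 9410218109153713/9525829338838404 ≈ 0.98786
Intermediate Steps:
R = -47556 (R = -28 + 4*(-11882) = -28 - 47528 = -47556)
L = -837 (L = 3 - 840 = -837)
(-19511/R - 23100/(-6857))/L + 34635/34901 = (-19511/(-47556) - 23100/(-6857))/(-837) + 34635/34901 = (-19511*(-1/47556) - 23100*(-1/6857))*(-1/837) + 34635*(1/34901) = (19511/47556 + 23100/6857)*(-1/837) + 34635/34901 = (1232330527/326091492)*(-1/837) + 34635/34901 = -1232330527/272938578804 + 34635/34901 = 9410218109153713/9525829338838404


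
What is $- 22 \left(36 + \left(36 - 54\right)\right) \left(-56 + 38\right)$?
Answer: $7128$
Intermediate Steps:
$- 22 \left(36 + \left(36 - 54\right)\right) \left(-56 + 38\right) = - 22 \left(36 + \left(36 - 54\right)\right) \left(-18\right) = - 22 \left(36 - 18\right) \left(-18\right) = - 22 \cdot 18 \left(-18\right) = \left(-22\right) \left(-324\right) = 7128$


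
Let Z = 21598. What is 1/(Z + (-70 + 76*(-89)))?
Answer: 1/14764 ≈ 6.7732e-5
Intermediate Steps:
1/(Z + (-70 + 76*(-89))) = 1/(21598 + (-70 + 76*(-89))) = 1/(21598 + (-70 - 6764)) = 1/(21598 - 6834) = 1/14764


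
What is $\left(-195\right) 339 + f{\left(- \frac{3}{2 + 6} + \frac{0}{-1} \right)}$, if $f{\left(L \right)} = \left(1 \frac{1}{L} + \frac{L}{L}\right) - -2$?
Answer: $- \frac{198314}{3} \approx -66105.0$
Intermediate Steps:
$f{\left(L \right)} = 3 + \frac{1}{L}$ ($f{\left(L \right)} = \left(\frac{1}{L} + 1\right) + 2 = \left(1 + \frac{1}{L}\right) + 2 = 3 + \frac{1}{L}$)
$\left(-195\right) 339 + f{\left(- \frac{3}{2 + 6} + \frac{0}{-1} \right)} = \left(-195\right) 339 + \left(3 + \frac{1}{- \frac{3}{2 + 6} + \frac{0}{-1}}\right) = -66105 + \left(3 + \frac{1}{- \frac{3}{8} + 0 \left(-1\right)}\right) = -66105 + \left(3 + \frac{1}{\left(-3\right) \frac{1}{8} + 0}\right) = -66105 + \left(3 + \frac{1}{- \frac{3}{8} + 0}\right) = -66105 + \left(3 + \frac{1}{- \frac{3}{8}}\right) = -66105 + \left(3 - \frac{8}{3}\right) = -66105 + \frac{1}{3} = - \frac{198314}{3}$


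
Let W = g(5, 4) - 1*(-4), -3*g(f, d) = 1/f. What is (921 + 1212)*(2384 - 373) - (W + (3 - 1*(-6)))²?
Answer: 965091539/225 ≈ 4.2893e+6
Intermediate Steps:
g(f, d) = -1/(3*f)
W = 59/15 (W = -⅓/5 - 1*(-4) = -⅓*⅕ + 4 = -1/15 + 4 = 59/15 ≈ 3.9333)
(921 + 1212)*(2384 - 373) - (W + (3 - 1*(-6)))² = (921 + 1212)*(2384 - 373) - (59/15 + (3 - 1*(-6)))² = 2133*2011 - (59/15 + (3 + 6))² = 4289463 - (59/15 + 9)² = 4289463 - (194/15)² = 4289463 - 1*37636/225 = 4289463 - 37636/225 = 965091539/225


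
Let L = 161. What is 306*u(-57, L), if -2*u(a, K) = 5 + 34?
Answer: -5967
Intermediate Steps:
u(a, K) = -39/2 (u(a, K) = -(5 + 34)/2 = -1/2*39 = -39/2)
306*u(-57, L) = 306*(-39/2) = -5967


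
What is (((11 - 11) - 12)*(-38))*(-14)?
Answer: -6384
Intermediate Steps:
(((11 - 11) - 12)*(-38))*(-14) = ((0 - 12)*(-38))*(-14) = -12*(-38)*(-14) = 456*(-14) = -6384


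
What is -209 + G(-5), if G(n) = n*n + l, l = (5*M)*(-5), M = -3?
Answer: -109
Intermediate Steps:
l = 75 (l = (5*(-3))*(-5) = -15*(-5) = 75)
G(n) = 75 + n² (G(n) = n*n + 75 = n² + 75 = 75 + n²)
-209 + G(-5) = -209 + (75 + (-5)²) = -209 + (75 + 25) = -209 + 100 = -109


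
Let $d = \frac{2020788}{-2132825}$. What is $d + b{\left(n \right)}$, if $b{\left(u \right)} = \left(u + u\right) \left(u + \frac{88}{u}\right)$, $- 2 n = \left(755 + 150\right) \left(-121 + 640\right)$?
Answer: $\frac{470529760725258449}{4265650} \approx 1.1031 \cdot 10^{11}$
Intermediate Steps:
$n = - \frac{469695}{2}$ ($n = - \frac{\left(755 + 150\right) \left(-121 + 640\right)}{2} = - \frac{905 \cdot 519}{2} = \left(- \frac{1}{2}\right) 469695 = - \frac{469695}{2} \approx -2.3485 \cdot 10^{5}$)
$d = - \frac{2020788}{2132825}$ ($d = 2020788 \left(- \frac{1}{2132825}\right) = - \frac{2020788}{2132825} \approx -0.94747$)
$b{\left(u \right)} = 2 u \left(u + \frac{88}{u}\right)$
$d + b{\left(n \right)} = - \frac{2020788}{2132825} + \left(176 + 2 \left(- \frac{469695}{2}\right)^{2}\right) = - \frac{2020788}{2132825} + \left(176 + 2 \cdot \frac{220613393025}{4}\right) = - \frac{2020788}{2132825} + \left(176 + \frac{220613393025}{2}\right) = - \frac{2020788}{2132825} + \frac{220613393377}{2} = \frac{470529760725258449}{4265650}$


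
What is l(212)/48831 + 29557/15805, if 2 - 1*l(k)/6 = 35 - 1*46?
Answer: 481510219/257257985 ≈ 1.8717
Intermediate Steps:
l(k) = 78 (l(k) = 12 - 6*(35 - 1*46) = 12 - 6*(35 - 46) = 12 - 6*(-11) = 12 + 66 = 78)
l(212)/48831 + 29557/15805 = 78/48831 + 29557/15805 = 78*(1/48831) + 29557*(1/15805) = 26/16277 + 29557/15805 = 481510219/257257985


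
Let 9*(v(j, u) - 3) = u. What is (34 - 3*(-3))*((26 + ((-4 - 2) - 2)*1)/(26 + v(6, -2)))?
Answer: 6966/259 ≈ 26.896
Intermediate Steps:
v(j, u) = 3 + u/9
(34 - 3*(-3))*((26 + ((-4 - 2) - 2)*1)/(26 + v(6, -2))) = (34 - 3*(-3))*((26 + ((-4 - 2) - 2)*1)/(26 + (3 + (⅑)*(-2)))) = (34 + 9)*((26 + (-6 - 2)*1)/(26 + (3 - 2/9))) = 43*((26 - 8*1)/(26 + 25/9)) = 43*((26 - 8)/(259/9)) = 43*(18*(9/259)) = 43*(162/259) = 6966/259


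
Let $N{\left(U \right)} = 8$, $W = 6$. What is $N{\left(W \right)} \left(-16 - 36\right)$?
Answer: $-416$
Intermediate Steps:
$N{\left(W \right)} \left(-16 - 36\right) = 8 \left(-16 - 36\right) = 8 \left(-52\right) = -416$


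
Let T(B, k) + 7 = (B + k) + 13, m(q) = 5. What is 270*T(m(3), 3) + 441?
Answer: 4221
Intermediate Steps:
T(B, k) = 6 + B + k (T(B, k) = -7 + ((B + k) + 13) = -7 + (13 + B + k) = 6 + B + k)
270*T(m(3), 3) + 441 = 270*(6 + 5 + 3) + 441 = 270*14 + 441 = 3780 + 441 = 4221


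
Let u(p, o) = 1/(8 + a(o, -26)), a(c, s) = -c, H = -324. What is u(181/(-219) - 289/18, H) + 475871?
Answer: 157989173/332 ≈ 4.7587e+5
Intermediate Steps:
u(p, o) = 1/(8 - o)
u(181/(-219) - 289/18, H) + 475871 = -1/(-8 - 324) + 475871 = -1/(-332) + 475871 = -1*(-1/332) + 475871 = 1/332 + 475871 = 157989173/332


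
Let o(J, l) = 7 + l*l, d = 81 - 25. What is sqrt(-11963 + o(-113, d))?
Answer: 42*I*sqrt(5) ≈ 93.915*I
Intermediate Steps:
d = 56
o(J, l) = 7 + l**2
sqrt(-11963 + o(-113, d)) = sqrt(-11963 + (7 + 56**2)) = sqrt(-11963 + (7 + 3136)) = sqrt(-11963 + 3143) = sqrt(-8820) = 42*I*sqrt(5)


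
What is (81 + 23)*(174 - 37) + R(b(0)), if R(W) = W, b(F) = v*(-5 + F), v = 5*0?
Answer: 14248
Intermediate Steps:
v = 0
b(F) = 0 (b(F) = 0*(-5 + F) = 0)
(81 + 23)*(174 - 37) + R(b(0)) = (81 + 23)*(174 - 37) + 0 = 104*137 + 0 = 14248 + 0 = 14248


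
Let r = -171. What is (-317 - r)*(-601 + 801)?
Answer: -29200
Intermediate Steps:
(-317 - r)*(-601 + 801) = (-317 - 1*(-171))*(-601 + 801) = (-317 + 171)*200 = -146*200 = -29200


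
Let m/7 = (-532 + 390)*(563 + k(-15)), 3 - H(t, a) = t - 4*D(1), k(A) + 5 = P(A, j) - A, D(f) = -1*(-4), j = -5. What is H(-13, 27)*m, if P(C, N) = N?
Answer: -18066944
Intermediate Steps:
D(f) = 4
k(A) = -10 - A (k(A) = -5 + (-5 - A) = -10 - A)
H(t, a) = 19 - t (H(t, a) = 3 - (t - 4*4) = 3 - (t - 16) = 3 - (-16 + t) = 3 + (16 - t) = 19 - t)
m = -564592 (m = 7*((-532 + 390)*(563 + (-10 - 1*(-15)))) = 7*(-142*(563 + (-10 + 15))) = 7*(-142*(563 + 5)) = 7*(-142*568) = 7*(-80656) = -564592)
H(-13, 27)*m = (19 - 1*(-13))*(-564592) = (19 + 13)*(-564592) = 32*(-564592) = -18066944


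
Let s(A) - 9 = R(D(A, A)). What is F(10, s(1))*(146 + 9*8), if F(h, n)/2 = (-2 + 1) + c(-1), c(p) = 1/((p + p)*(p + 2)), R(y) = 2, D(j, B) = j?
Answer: -654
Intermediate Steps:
s(A) = 11 (s(A) = 9 + 2 = 11)
c(p) = 1/(2*p*(2 + p)) (c(p) = 1/((2*p)*(2 + p)) = 1/(2*p*(2 + p)))
F(h, n) = -3 (F(h, n) = 2*((-2 + 1) + (½)/(-1*(2 - 1))) = 2*(-1 + (½)*(-1)/1) = 2*(-1 + (½)*(-1)*1) = 2*(-1 - ½) = 2*(-3/2) = -3)
F(10, s(1))*(146 + 9*8) = -3*(146 + 9*8) = -3*(146 + 72) = -3*218 = -654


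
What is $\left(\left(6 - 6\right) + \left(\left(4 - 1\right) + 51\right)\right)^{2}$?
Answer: $2916$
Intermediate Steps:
$\left(\left(6 - 6\right) + \left(\left(4 - 1\right) + 51\right)\right)^{2} = \left(\left(6 - 6\right) + \left(3 + 51\right)\right)^{2} = \left(0 + 54\right)^{2} = 54^{2} = 2916$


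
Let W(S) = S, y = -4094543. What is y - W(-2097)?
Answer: -4092446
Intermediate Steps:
y - W(-2097) = -4094543 - 1*(-2097) = -4094543 + 2097 = -4092446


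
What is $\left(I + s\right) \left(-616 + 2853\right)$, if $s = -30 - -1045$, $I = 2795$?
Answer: $8522970$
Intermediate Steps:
$s = 1015$ ($s = -30 + 1045 = 1015$)
$\left(I + s\right) \left(-616 + 2853\right) = \left(2795 + 1015\right) \left(-616 + 2853\right) = 3810 \cdot 2237 = 8522970$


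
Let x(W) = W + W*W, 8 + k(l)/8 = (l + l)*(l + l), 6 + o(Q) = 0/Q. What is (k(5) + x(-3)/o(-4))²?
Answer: 540225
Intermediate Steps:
o(Q) = -6 (o(Q) = -6 + 0/Q = -6 + 0 = -6)
k(l) = -64 + 32*l² (k(l) = -64 + 8*((l + l)*(l + l)) = -64 + 8*((2*l)*(2*l)) = -64 + 8*(4*l²) = -64 + 32*l²)
x(W) = W + W²
(k(5) + x(-3)/o(-4))² = ((-64 + 32*5²) - 3*(1 - 3)/(-6))² = ((-64 + 32*25) - 3*(-2)*(-⅙))² = ((-64 + 800) + 6*(-⅙))² = (736 - 1)² = 735² = 540225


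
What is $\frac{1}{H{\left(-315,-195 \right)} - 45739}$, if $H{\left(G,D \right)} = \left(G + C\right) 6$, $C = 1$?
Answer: $- \frac{1}{47623} \approx -2.0998 \cdot 10^{-5}$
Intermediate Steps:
$H{\left(G,D \right)} = 6 + 6 G$ ($H{\left(G,D \right)} = \left(G + 1\right) 6 = \left(1 + G\right) 6 = 6 + 6 G$)
$\frac{1}{H{\left(-315,-195 \right)} - 45739} = \frac{1}{\left(6 + 6 \left(-315\right)\right) - 45739} = \frac{1}{\left(6 - 1890\right) - 45739} = \frac{1}{-1884 - 45739} = \frac{1}{-47623} = - \frac{1}{47623}$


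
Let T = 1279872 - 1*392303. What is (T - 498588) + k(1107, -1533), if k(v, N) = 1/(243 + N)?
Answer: 501785489/1290 ≈ 3.8898e+5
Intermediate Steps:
T = 887569 (T = 1279872 - 392303 = 887569)
(T - 498588) + k(1107, -1533) = (887569 - 498588) + 1/(243 - 1533) = 388981 + 1/(-1290) = 388981 - 1/1290 = 501785489/1290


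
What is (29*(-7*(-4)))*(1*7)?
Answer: 5684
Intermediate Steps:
(29*(-7*(-4)))*(1*7) = (29*28)*7 = 812*7 = 5684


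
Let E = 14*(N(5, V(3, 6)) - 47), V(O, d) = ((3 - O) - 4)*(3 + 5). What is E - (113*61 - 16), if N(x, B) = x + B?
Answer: -7913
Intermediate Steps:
V(O, d) = -8 - 8*O (V(O, d) = (-1 - O)*8 = -8 - 8*O)
N(x, B) = B + x
E = -1036 (E = 14*(((-8 - 8*3) + 5) - 47) = 14*(((-8 - 24) + 5) - 47) = 14*((-32 + 5) - 47) = 14*(-27 - 47) = 14*(-74) = -1036)
E - (113*61 - 16) = -1036 - (113*61 - 16) = -1036 - (6893 - 16) = -1036 - 1*6877 = -1036 - 6877 = -7913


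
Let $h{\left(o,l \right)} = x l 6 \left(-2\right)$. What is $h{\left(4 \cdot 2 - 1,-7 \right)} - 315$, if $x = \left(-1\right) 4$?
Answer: $-651$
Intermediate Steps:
$x = -4$
$h{\left(o,l \right)} = 48 l$ ($h{\left(o,l \right)} = - 4 l 6 \left(-2\right) = - 24 l \left(-2\right) = 48 l$)
$h{\left(4 \cdot 2 - 1,-7 \right)} - 315 = 48 \left(-7\right) - 315 = -336 - 315 = -651$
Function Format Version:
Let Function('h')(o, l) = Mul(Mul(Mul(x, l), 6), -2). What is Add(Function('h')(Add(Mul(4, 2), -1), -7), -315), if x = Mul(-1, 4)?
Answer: -651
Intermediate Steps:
x = -4
Function('h')(o, l) = Mul(48, l) (Function('h')(o, l) = Mul(Mul(Mul(-4, l), 6), -2) = Mul(Mul(-24, l), -2) = Mul(48, l))
Add(Function('h')(Add(Mul(4, 2), -1), -7), -315) = Add(Mul(48, -7), -315) = Add(-336, -315) = -651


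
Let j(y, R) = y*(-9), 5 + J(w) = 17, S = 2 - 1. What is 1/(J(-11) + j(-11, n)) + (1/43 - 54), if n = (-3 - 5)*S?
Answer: -257588/4773 ≈ -53.968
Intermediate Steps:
S = 1
J(w) = 12 (J(w) = -5 + 17 = 12)
n = -8 (n = (-3 - 5)*1 = -8*1 = -8)
j(y, R) = -9*y
1/(J(-11) + j(-11, n)) + (1/43 - 54) = 1/(12 - 9*(-11)) + (1/43 - 54) = 1/(12 + 99) + (1/43 - 54) = 1/111 - 2321/43 = -257588/4773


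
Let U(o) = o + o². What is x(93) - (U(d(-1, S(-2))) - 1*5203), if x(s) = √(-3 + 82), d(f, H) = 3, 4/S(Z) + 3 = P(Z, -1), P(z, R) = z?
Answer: 5191 + √79 ≈ 5199.9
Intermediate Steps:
S(Z) = 4/(-3 + Z)
x(s) = √79
x(93) - (U(d(-1, S(-2))) - 1*5203) = √79 - (3*(1 + 3) - 1*5203) = √79 - (3*4 - 5203) = √79 - (12 - 5203) = √79 - 1*(-5191) = √79 + 5191 = 5191 + √79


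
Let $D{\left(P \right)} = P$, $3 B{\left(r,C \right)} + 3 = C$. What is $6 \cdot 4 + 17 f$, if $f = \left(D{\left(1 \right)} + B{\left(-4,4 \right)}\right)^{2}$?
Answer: $\frac{488}{9} \approx 54.222$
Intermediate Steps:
$B{\left(r,C \right)} = -1 + \frac{C}{3}$
$f = \frac{16}{9}$ ($f = \left(1 + \left(-1 + \frac{1}{3} \cdot 4\right)\right)^{2} = \left(1 + \left(-1 + \frac{4}{3}\right)\right)^{2} = \left(1 + \frac{1}{3}\right)^{2} = \left(\frac{4}{3}\right)^{2} = \frac{16}{9} \approx 1.7778$)
$6 \cdot 4 + 17 f = 6 \cdot 4 + 17 \cdot \frac{16}{9} = 24 + \frac{272}{9} = \frac{488}{9}$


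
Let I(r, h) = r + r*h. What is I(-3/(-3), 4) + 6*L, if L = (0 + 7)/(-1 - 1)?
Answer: -16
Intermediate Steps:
I(r, h) = r + h*r
L = -7/2 (L = 7/(-2) = 7*(-½) = -7/2 ≈ -3.5000)
I(-3/(-3), 4) + 6*L = (-3/(-3))*(1 + 4) + 6*(-7/2) = -3*(-⅓)*5 - 21 = 1*5 - 21 = 5 - 21 = -16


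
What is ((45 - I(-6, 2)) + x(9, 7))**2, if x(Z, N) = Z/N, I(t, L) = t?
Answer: 133956/49 ≈ 2733.8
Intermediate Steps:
((45 - I(-6, 2)) + x(9, 7))**2 = ((45 - 1*(-6)) + 9/7)**2 = ((45 + 6) + 9*(1/7))**2 = (51 + 9/7)**2 = (366/7)**2 = 133956/49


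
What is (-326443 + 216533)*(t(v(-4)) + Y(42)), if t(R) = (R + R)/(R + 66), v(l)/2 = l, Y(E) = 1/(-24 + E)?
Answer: 217925/9 ≈ 24214.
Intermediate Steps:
v(l) = 2*l
t(R) = 2*R/(66 + R) (t(R) = (2*R)/(66 + R) = 2*R/(66 + R))
(-326443 + 216533)*(t(v(-4)) + Y(42)) = (-326443 + 216533)*(2*(2*(-4))/(66 + 2*(-4)) + 1/(-24 + 42)) = -109910*(2*(-8)/(66 - 8) + 1/18) = -109910*(2*(-8)/58 + 1/18) = -109910*(2*(-8)*(1/58) + 1/18) = -109910*(-8/29 + 1/18) = -109910*(-115/522) = 217925/9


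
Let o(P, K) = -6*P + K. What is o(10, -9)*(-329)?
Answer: 22701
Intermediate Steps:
o(P, K) = K - 6*P
o(10, -9)*(-329) = (-9 - 6*10)*(-329) = (-9 - 60)*(-329) = -69*(-329) = 22701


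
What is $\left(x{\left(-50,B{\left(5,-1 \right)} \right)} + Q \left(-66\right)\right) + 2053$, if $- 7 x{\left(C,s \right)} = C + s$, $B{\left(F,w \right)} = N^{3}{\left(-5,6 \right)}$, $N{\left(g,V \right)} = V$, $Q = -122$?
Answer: $\frac{70569}{7} \approx 10081.0$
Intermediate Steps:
$B{\left(F,w \right)} = 216$ ($B{\left(F,w \right)} = 6^{3} = 216$)
$x{\left(C,s \right)} = - \frac{C}{7} - \frac{s}{7}$ ($x{\left(C,s \right)} = - \frac{C + s}{7} = - \frac{C}{7} - \frac{s}{7}$)
$\left(x{\left(-50,B{\left(5,-1 \right)} \right)} + Q \left(-66\right)\right) + 2053 = \left(\left(\left(- \frac{1}{7}\right) \left(-50\right) - \frac{216}{7}\right) - -8052\right) + 2053 = \left(\left(\frac{50}{7} - \frac{216}{7}\right) + 8052\right) + 2053 = \left(- \frac{166}{7} + 8052\right) + 2053 = \frac{56198}{7} + 2053 = \frac{70569}{7}$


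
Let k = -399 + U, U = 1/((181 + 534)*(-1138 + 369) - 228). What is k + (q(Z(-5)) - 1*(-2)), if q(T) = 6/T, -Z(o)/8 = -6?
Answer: -1746450033/4400504 ≈ -396.88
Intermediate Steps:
Z(o) = 48 (Z(o) = -8*(-6) = 48)
U = -1/550063 (U = 1/(715*(-769) - 228) = 1/(-549835 - 228) = 1/(-550063) = -1/550063 ≈ -1.8180e-6)
k = -219475138/550063 (k = -399 - 1/550063 = -219475138/550063 ≈ -399.00)
k + (q(Z(-5)) - 1*(-2)) = -219475138/550063 + (6/48 - 1*(-2)) = -219475138/550063 + (6*(1/48) + 2) = -219475138/550063 + (⅛ + 2) = -219475138/550063 + 17/8 = -1746450033/4400504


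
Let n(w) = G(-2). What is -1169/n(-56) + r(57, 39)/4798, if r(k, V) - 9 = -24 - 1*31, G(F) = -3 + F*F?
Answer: -2804454/2399 ≈ -1169.0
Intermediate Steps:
G(F) = -3 + F²
n(w) = 1 (n(w) = -3 + (-2)² = -3 + 4 = 1)
r(k, V) = -46 (r(k, V) = 9 + (-24 - 1*31) = 9 + (-24 - 31) = 9 - 55 = -46)
-1169/n(-56) + r(57, 39)/4798 = -1169/1 - 46/4798 = -1169*1 - 46*1/4798 = -1169 - 23/2399 = -2804454/2399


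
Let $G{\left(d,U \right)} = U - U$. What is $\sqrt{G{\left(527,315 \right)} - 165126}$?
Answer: $i \sqrt{165126} \approx 406.36 i$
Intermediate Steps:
$G{\left(d,U \right)} = 0$
$\sqrt{G{\left(527,315 \right)} - 165126} = \sqrt{0 - 165126} = \sqrt{-165126} = i \sqrt{165126}$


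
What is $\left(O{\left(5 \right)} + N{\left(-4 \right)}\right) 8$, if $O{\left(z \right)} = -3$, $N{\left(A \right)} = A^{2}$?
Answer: $104$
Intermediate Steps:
$\left(O{\left(5 \right)} + N{\left(-4 \right)}\right) 8 = \left(-3 + \left(-4\right)^{2}\right) 8 = \left(-3 + 16\right) 8 = 13 \cdot 8 = 104$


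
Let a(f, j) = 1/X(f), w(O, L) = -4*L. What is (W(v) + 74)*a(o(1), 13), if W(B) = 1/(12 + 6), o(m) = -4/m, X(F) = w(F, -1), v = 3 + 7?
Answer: 1333/72 ≈ 18.514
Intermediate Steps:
v = 10
X(F) = 4 (X(F) = -4*(-1) = 4)
a(f, j) = ¼ (a(f, j) = 1/4 = ¼)
W(B) = 1/18
(W(v) + 74)*a(o(1), 13) = (1/18 + 74)*(¼) = (1333/18)*(¼) = 1333/72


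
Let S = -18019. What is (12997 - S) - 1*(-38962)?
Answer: 69978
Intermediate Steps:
(12997 - S) - 1*(-38962) = (12997 - 1*(-18019)) - 1*(-38962) = (12997 + 18019) + 38962 = 31016 + 38962 = 69978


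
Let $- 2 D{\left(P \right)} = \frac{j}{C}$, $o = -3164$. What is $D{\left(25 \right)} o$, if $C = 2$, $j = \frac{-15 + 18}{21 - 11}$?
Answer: $\frac{2373}{10} \approx 237.3$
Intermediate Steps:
$j = \frac{3}{10} \approx 0.3$
$D{\left(P \right)} = - \frac{3}{40}$ ($D{\left(P \right)} = - \frac{\frac{3}{10} \cdot \frac{1}{2}}{2} = \left(- \frac{1}{2}\right) \frac{3}{20} = - \frac{3}{40}$)
$D{\left(25 \right)} o = \left(- \frac{3}{40}\right) \left(-3164\right) = \frac{2373}{10}$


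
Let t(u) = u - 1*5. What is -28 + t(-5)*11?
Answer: -138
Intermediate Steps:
t(u) = -5 + u (t(u) = u - 5 = -5 + u)
-28 + t(-5)*11 = -28 + (-5 - 5)*11 = -28 - 10*11 = -28 - 110 = -138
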